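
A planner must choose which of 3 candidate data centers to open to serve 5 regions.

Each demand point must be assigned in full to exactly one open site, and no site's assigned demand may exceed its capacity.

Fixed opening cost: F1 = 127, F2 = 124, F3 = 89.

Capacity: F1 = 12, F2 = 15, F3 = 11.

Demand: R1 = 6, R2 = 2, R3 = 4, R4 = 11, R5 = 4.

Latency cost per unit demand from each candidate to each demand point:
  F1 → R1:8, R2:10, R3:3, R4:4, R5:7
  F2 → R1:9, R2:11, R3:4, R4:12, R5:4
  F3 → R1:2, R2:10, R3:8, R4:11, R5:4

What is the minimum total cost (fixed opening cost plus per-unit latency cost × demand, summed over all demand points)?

Open {F1, F2, F3}; cheapest assignment that respects the capacities:
  F1 (cap 12, load 11): R4 — cost 11×4 = 44
  F2 (cap 15, load 8): R3, R5 — cost 4×4 + 4×4 = 32
  F3 (cap 11, load 8): R1, R2 — cost 6×2 + 2×10 = 32
  Shipping 108, fixed 340 → total 448.
  Any other capacity-feasible assignment to {F1, F2, F3} ships for at least 108.
Compare {F1, F2}: its best feasible assignment gives total 479.
Every other set of open sites that can feasibly serve all demand totals ≥ 479 even under its best assignment. Minimum: 448.

448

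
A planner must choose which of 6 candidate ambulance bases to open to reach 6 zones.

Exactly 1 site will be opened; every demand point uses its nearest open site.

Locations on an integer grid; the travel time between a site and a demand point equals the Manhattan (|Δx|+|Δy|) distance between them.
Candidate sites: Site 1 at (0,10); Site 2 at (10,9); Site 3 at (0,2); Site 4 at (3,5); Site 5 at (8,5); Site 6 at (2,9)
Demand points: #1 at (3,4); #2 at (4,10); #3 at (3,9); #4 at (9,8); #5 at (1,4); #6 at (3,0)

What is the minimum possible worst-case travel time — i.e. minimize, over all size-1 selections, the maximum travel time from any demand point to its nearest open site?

Open {Site 4}.
  Farthest demand point is #4 at travel time 9 (to Site 4); all others are ≤ 9.
With {Site 5} the worst case is 10.
With {Site 6} the worst case is 10.
No size-1 selection achieves below 9.

9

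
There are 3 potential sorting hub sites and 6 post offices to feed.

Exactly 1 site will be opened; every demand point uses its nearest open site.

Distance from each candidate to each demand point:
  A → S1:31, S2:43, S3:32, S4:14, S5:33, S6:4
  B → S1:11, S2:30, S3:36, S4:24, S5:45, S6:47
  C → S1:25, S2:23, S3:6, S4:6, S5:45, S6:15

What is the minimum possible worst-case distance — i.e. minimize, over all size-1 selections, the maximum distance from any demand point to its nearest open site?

43

Open {A}.
  Farthest demand point is S2 at distance 43 (to A); all others are ≤ 43.
With {C} the worst case is 45.
With {B} the worst case is 47.
No size-1 selection achieves below 43.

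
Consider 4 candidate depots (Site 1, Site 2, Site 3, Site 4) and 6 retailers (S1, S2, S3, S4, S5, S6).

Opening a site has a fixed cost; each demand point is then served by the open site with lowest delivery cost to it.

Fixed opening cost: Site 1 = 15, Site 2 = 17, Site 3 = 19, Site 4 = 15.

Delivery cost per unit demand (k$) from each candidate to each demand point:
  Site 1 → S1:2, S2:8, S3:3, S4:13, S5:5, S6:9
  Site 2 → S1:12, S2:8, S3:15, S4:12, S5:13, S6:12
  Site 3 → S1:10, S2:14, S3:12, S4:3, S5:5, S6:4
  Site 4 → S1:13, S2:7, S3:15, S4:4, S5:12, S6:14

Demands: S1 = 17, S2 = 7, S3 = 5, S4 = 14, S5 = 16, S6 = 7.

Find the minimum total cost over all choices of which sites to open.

289

Open {Site 1, Site 3}: assign each demand point to its cheapest open site.
  S1→Site 1 17×2=34, S2→Site 1 7×8=56, S3→Site 1 5×3=15, S4→Site 3 14×3=42, S5→Site 1 16×5=80, S6→Site 3 7×4=28
  delivery cost 255, fixed 34 → total 289.
Compare {Site 1, Site 3, Site 4}: delivery cost 248 + fixed 49 = 297.
Compare {Site 1, Site 2, Site 3}: delivery cost 255 + fixed 51 = 306.
Compare {Site 1, Site 2, Site 3, Site 4}: delivery cost 248 + fixed 66 = 314.
All other subsets cost ≥ 297. Minimum total cost: 289.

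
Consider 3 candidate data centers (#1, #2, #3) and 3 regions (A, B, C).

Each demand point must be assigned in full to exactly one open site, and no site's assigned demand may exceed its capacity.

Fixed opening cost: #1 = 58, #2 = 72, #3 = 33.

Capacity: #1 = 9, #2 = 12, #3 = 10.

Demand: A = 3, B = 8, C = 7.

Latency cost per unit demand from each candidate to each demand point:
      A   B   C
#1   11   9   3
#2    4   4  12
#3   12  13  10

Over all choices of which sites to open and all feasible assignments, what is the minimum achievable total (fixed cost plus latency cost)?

Open {#1, #2}; cheapest assignment that respects the capacities:
  #1 (cap 9, load 7): C — cost 7×3 = 21
  #2 (cap 12, load 11): A, B — cost 3×4 + 8×4 = 44
  Shipping 65, fixed 130 → total 195.
  Any other capacity-feasible assignment to {#1, #2} ships for at least 65.
Compare {#2, #3}: its best feasible assignment gives total 219.
Compare {#1, #2, #3}: its best feasible assignment gives total 228.
Every other set of open sites that can feasibly serve all demand totals ≥ 219 even under its best assignment. Minimum: 195.

195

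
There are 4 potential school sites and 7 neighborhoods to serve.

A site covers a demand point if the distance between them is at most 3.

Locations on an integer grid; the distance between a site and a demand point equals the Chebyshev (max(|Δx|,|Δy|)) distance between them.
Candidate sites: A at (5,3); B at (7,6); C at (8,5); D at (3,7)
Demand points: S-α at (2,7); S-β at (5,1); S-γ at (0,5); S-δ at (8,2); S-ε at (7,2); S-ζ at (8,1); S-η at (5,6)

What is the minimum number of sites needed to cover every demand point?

2

Coverage sets (demand points within 3 of each site):
  A: {S-β, S-δ, S-ε, S-ζ, S-η}
  B: {S-η}
  C: {S-δ, S-ε, S-η}
  D: {S-α, S-γ, S-η}
No single site covers all 7 demand points.
But {A, D} covers everything, so the minimum is 2.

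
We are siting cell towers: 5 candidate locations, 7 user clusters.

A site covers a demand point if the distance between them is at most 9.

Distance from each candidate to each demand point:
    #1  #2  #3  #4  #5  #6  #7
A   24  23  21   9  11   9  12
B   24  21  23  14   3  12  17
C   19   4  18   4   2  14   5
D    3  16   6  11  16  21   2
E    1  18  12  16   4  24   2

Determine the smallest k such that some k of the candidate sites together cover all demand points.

Coverage sets (demand points within 9 of each site):
  A: {#4, #6}
  B: {#5}
  C: {#2, #4, #5, #7}
  D: {#1, #3, #7}
  E: {#1, #5, #7}
No 2 sites suffice: every size-2 union leaves at least one demand point uncovered.
But {A, C, D} covers everything, so the minimum is 3.

3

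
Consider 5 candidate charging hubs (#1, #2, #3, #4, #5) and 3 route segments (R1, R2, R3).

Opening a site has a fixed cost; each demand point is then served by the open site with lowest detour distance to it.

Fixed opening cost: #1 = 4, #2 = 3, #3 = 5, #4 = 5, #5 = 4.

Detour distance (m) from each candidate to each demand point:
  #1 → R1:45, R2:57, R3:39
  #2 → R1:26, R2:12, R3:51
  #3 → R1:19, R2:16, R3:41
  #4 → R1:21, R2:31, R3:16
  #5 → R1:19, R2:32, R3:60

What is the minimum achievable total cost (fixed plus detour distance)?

57

Open {#2, #4}: assign each demand point to its cheapest open site.
  R1→#4 21, R2→#2 12, R3→#4 16
  detour distance 49, fixed 8 → total 57.
Compare {#2, #4, #5}: detour distance 47 + fixed 12 = 59.
Compare {#2, #3, #4}: detour distance 47 + fixed 13 = 60.
Compare {#3, #4}: detour distance 51 + fixed 10 = 61.
All other subsets cost ≥ 59. Minimum total cost: 57.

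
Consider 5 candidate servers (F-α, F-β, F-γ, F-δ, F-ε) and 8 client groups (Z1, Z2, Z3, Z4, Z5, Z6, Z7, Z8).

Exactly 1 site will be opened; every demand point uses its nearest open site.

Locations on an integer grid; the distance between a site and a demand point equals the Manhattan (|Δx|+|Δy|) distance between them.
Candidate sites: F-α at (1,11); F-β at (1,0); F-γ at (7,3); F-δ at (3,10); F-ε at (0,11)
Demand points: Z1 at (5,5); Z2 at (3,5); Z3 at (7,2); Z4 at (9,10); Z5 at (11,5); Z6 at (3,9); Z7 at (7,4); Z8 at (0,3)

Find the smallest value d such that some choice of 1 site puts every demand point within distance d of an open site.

Open {F-γ}.
  Farthest demand point is Z6 at distance 10 (to F-γ); all others are ≤ 10.
With {F-δ} the worst case is 13.
With {F-α} the worst case is 16.
No size-1 selection achieves below 10.

10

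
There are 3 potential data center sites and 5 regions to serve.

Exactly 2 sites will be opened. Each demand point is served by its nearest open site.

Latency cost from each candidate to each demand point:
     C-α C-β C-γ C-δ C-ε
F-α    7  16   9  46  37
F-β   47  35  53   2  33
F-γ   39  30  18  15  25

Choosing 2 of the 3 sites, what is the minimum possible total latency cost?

Open {F-α, F-β}.
  C-α→F-α 7, C-β→F-α 16, C-γ→F-α 9, C-δ→F-β 2, C-ε→F-β 33  ⇒ total 67.
Compare {F-α, F-γ}: total 72.
Compare {F-β, F-γ}: total 114.

67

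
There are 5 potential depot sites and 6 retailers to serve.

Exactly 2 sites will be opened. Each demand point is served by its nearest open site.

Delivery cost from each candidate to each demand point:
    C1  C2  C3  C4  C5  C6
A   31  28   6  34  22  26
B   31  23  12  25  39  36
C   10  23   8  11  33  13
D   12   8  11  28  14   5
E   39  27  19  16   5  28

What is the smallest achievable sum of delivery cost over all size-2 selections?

Open {C, D}.
  C1→C 10, C2→D 8, C3→C 8, C4→C 11, C5→D 14, C6→D 5  ⇒ total 56.
Compare {D, E}: total 57.
Compare {C, E}: total 70.
No size-2 selection does better; minimum is 56.

56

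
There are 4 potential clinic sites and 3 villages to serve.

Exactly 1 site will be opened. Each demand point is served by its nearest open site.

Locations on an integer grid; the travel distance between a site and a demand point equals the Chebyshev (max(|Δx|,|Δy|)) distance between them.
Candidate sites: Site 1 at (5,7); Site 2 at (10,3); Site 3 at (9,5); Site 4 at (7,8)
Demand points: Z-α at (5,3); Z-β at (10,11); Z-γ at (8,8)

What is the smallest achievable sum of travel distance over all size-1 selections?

9

Open {Site 4}.
  Z-α→Site 4 5, Z-β→Site 4 3, Z-γ→Site 4 1  ⇒ total 9.
Compare {Site 1}: total 12.
Compare {Site 3}: total 13.
No size-1 selection does better; minimum is 9.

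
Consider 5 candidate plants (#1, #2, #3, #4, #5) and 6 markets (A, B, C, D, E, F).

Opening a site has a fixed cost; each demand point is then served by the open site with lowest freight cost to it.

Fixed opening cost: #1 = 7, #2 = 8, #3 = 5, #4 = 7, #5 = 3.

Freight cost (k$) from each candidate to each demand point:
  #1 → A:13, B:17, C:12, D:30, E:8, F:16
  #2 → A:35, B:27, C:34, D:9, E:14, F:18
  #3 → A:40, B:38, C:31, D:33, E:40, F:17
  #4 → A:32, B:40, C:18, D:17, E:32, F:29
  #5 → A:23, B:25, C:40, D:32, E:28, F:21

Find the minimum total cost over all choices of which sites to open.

90

Open {#1, #2}: assign each demand point to its cheapest open site.
  A→#1 13, B→#1 17, C→#1 12, D→#2 9, E→#1 8, F→#1 16
  freight cost 75, fixed 15 → total 90.
Compare {#1, #2, #5}: freight cost 75 + fixed 18 = 93.
Compare {#1, #2, #3}: freight cost 75 + fixed 20 = 95.
Compare {#1, #4}: freight cost 83 + fixed 14 = 97.
All other subsets cost ≥ 93. Minimum total cost: 90.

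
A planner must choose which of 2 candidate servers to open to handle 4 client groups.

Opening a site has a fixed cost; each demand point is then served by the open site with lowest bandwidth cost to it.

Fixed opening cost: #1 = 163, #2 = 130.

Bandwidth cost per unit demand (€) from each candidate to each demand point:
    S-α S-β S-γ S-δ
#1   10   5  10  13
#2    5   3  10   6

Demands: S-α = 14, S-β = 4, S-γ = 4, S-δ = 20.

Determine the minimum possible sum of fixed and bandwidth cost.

372

Open {#2}: assign each demand point to its cheapest open site.
  S-α→#2 14×5=70, S-β→#2 4×3=12, S-γ→#2 4×10=40, S-δ→#2 20×6=120
  bandwidth cost 242, fixed 130 → total 372.
Compare {#1, #2}: bandwidth cost 242 + fixed 293 = 535.
Compare {#1}: bandwidth cost 460 + fixed 163 = 623.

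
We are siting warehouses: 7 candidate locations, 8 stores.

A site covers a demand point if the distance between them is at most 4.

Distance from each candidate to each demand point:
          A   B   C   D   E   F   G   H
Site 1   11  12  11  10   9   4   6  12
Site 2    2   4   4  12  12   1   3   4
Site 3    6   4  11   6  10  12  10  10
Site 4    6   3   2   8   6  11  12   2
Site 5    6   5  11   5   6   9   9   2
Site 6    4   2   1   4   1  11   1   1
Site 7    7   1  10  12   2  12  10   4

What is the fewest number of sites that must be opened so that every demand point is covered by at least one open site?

Coverage sets (demand points within 4 of each site):
  Site 1: {F}
  Site 2: {A, B, C, F, G, H}
  Site 3: {B}
  Site 4: {B, C, H}
  Site 5: {H}
  Site 6: {A, B, C, D, E, G, H}
  Site 7: {B, E, H}
No single site covers all 8 demand points.
But {Site 1, Site 6} covers everything, so the minimum is 2.

2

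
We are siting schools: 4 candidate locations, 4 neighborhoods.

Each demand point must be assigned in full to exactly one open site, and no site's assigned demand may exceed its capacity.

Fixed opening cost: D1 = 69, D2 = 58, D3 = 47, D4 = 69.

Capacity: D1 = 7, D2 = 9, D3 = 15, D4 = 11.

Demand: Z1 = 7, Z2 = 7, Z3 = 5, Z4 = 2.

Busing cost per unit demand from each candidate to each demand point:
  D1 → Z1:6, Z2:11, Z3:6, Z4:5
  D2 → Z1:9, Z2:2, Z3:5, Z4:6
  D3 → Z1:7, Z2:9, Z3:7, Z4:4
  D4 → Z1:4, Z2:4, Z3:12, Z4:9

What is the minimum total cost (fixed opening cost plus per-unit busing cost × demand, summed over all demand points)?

Open {D2, D3}; cheapest assignment that respects the capacities:
  D2 (cap 9, load 7): Z2 — cost 7×2 = 14
  D3 (cap 15, load 14): Z1, Z3, Z4 — cost 7×7 + 5×7 + 2×4 = 92
  Shipping 106, fixed 105 → total 211.
  Any other capacity-feasible assignment to {D2, D3} ships for at least 106.
Compare {D3, D4}: its best feasible assignment gives total 236.
Compare {D2, D3, D4}: its best feasible assignment gives total 259.
Every other set of open sites that can feasibly serve all demand totals ≥ 236 even under its best assignment. Minimum: 211.

211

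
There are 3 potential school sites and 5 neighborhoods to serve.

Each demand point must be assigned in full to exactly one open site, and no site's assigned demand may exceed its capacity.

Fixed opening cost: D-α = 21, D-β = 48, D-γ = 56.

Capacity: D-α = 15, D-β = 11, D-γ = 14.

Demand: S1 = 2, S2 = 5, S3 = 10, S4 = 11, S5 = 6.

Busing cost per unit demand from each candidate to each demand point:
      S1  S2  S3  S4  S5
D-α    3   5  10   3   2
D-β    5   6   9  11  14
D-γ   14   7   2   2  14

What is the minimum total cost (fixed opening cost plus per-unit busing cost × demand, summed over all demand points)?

Open {D-α, D-β, D-γ}; cheapest assignment that respects the capacities:
  D-α (cap 15, load 13): S1, S2, S5 — cost 2×3 + 5×5 + 6×2 = 43
  D-β (cap 11, load 10): S3 — cost 10×9 = 90
  D-γ (cap 14, load 11): S4 — cost 11×2 = 22
  Shipping 155, fixed 125 → total 280.
  Any other capacity-feasible assignment to {D-α, D-β, D-γ} ships for at least 155.
Total demand is 34 and no other set of sites has combined capacity ≥ 34, so {D-α, D-β, D-γ} is the only feasible choice of open sites. Minimum: 280.

280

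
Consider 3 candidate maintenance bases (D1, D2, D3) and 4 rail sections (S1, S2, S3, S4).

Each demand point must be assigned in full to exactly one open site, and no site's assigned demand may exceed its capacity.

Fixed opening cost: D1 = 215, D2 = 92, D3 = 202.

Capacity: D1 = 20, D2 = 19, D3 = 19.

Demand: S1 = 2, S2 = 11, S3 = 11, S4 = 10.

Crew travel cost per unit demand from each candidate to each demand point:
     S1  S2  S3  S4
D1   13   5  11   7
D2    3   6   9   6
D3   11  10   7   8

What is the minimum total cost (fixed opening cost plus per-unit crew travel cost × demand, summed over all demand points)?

Open {D1, D2, D3}; cheapest assignment that respects the capacities:
  D1 (cap 20, load 11): S2 — cost 11×5 = 55
  D2 (cap 19, load 12): S1, S4 — cost 2×3 + 10×6 = 66
  D3 (cap 19, load 11): S3 — cost 11×7 = 77
  Shipping 198, fixed 509 → total 707.
  Any other capacity-feasible assignment to {D1, D2, D3} ships for at least 198.
Total demand is 34; every other set of sites either has combined capacity below 34 or cannot fit the demands without splitting one across sites, so {D1, D2, D3} is the only feasible choice of open sites. Minimum: 707.

707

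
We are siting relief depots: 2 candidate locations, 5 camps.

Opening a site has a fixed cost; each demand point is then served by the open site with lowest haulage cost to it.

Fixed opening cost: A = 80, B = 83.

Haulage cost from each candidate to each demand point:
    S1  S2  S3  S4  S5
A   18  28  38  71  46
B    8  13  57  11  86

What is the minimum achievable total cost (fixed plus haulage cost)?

258

Open {B}: assign each demand point to its cheapest open site.
  S1→B 8, S2→B 13, S3→B 57, S4→B 11, S5→B 86
  haulage cost 175, fixed 83 → total 258.
Compare {A, B}: haulage cost 116 + fixed 163 = 279.
Compare {A}: haulage cost 201 + fixed 80 = 281.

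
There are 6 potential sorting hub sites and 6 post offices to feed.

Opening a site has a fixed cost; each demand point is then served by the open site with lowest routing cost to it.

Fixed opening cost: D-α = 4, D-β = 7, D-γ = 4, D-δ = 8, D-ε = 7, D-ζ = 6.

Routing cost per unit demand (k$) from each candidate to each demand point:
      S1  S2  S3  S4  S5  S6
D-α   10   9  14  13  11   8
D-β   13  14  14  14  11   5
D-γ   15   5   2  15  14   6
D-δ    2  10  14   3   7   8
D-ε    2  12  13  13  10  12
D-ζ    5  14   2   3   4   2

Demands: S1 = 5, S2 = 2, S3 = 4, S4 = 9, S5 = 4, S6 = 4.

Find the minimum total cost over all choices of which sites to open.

96

Open {D-γ, D-ε, D-ζ}: assign each demand point to its cheapest open site.
  S1→D-ε 5×2=10, S2→D-γ 2×5=10, S3→D-γ 4×2=8, S4→D-ζ 9×3=27, S5→D-ζ 4×4=16, S6→D-ζ 4×2=8
  routing cost 79, fixed 17 → total 96.
Compare {D-γ, D-δ, D-ζ}: routing cost 79 + fixed 18 = 97.
Compare {D-α, D-γ, D-ε, D-ζ}: routing cost 79 + fixed 21 = 100.
Compare {D-α, D-γ, D-δ, D-ζ}: routing cost 79 + fixed 22 = 101.
All other subsets cost ≥ 97. Minimum total cost: 96.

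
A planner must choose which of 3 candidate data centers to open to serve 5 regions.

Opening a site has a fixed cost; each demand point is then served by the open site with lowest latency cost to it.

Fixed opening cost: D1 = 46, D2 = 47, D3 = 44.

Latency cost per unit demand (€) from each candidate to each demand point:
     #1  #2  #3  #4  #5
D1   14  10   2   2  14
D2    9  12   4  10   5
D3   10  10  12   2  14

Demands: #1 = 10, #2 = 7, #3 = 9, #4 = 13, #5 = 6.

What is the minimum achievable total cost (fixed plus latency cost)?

327

Open {D1, D2}: assign each demand point to its cheapest open site.
  #1→D2 10×9=90, #2→D1 7×10=70, #3→D1 9×2=18, #4→D1 13×2=26, #5→D2 6×5=30
  latency cost 234, fixed 93 → total 327.
Compare {D2, D3}: latency cost 252 + fixed 91 = 343.
Compare {D1, D2, D3}: latency cost 234 + fixed 137 = 371.
Compare {D1}: latency cost 338 + fixed 46 = 384.
All other subsets cost ≥ 343. Minimum total cost: 327.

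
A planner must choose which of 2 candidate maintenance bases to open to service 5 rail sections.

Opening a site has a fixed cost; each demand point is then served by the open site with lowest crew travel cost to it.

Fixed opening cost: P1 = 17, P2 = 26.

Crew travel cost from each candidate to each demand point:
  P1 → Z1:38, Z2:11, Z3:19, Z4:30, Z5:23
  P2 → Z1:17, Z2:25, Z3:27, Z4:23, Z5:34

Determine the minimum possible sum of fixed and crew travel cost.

136

Open {P1, P2}: assign each demand point to its cheapest open site.
  Z1→P2 17, Z2→P1 11, Z3→P1 19, Z4→P2 23, Z5→P1 23
  crew travel cost 93, fixed 43 → total 136.
Compare {P1}: crew travel cost 121 + fixed 17 = 138.
Compare {P2}: crew travel cost 126 + fixed 26 = 152.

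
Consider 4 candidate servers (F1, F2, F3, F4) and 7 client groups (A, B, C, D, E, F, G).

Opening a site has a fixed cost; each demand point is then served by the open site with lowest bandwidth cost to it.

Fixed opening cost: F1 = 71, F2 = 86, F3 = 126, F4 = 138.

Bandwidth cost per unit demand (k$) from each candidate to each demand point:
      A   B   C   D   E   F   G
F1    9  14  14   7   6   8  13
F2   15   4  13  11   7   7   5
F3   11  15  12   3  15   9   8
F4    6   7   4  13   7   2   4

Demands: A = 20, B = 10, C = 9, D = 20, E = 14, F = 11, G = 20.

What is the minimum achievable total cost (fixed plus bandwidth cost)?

Open {F3, F4}: assign each demand point to its cheapest open site.
  A→F4 20×6=120, B→F4 10×7=70, C→F4 9×4=36, D→F3 20×3=60, E→F4 14×7=98, F→F4 11×2=22, G→F4 20×4=80
  bandwidth cost 486, fixed 264 → total 750.
Compare {F1, F4}: bandwidth cost 552 + fixed 209 = 761.
Compare {F2, F3, F4}: bandwidth cost 456 + fixed 350 = 806.
Compare {F1, F3, F4}: bandwidth cost 472 + fixed 335 = 807.
All other subsets cost ≥ 761. Minimum total cost: 750.

750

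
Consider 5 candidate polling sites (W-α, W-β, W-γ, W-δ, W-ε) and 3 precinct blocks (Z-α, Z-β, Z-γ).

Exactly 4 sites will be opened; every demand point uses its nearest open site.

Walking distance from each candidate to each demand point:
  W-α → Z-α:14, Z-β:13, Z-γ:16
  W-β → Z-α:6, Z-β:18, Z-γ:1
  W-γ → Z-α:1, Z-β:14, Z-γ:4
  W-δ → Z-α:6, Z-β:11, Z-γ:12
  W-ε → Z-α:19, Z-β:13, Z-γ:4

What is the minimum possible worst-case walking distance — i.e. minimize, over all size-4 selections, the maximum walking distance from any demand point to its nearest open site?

11

Open {W-α, W-β, W-γ, W-δ}.
  Farthest demand point is Z-β at walking distance 11 (to W-δ); all others are ≤ 11.
With {W-α, W-β, W-δ, W-ε} the worst case is 11.
With {W-α, W-γ, W-δ, W-ε} the worst case is 11.
No size-4 selection achieves below 11.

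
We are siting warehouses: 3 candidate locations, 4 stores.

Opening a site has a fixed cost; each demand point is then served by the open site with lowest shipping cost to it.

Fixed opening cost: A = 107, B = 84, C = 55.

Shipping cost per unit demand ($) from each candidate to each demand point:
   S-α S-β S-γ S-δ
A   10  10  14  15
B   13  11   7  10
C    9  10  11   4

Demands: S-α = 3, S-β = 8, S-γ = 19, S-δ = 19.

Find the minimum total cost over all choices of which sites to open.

447

Open {C}: assign each demand point to its cheapest open site.
  S-α→C 3×9=27, S-β→C 8×10=80, S-γ→C 19×11=209, S-δ→C 19×4=76
  shipping cost 392, fixed 55 → total 447.
Compare {B, C}: shipping cost 316 + fixed 139 = 455.
Compare {B}: shipping cost 450 + fixed 84 = 534.
Compare {A, C}: shipping cost 392 + fixed 162 = 554.
All other subsets cost ≥ 455. Minimum total cost: 447.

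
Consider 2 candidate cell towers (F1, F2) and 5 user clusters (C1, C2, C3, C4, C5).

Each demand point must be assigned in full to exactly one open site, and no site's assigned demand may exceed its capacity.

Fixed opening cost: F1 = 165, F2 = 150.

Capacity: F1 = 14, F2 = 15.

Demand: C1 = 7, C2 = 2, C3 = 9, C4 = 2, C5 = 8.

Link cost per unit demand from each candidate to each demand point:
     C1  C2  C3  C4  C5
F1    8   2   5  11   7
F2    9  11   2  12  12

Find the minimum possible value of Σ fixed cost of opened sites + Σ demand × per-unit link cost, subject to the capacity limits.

Open {F1, F2}; cheapest assignment that respects the capacities:
  F1 (cap 14, load 13): C2, C3, C4 — cost 2×2 + 9×5 + 2×11 = 71
  F2 (cap 15, load 15): C1, C5 — cost 7×9 + 8×12 = 159
  Shipping 230, fixed 315 → total 545.
  Any other capacity-feasible assignment to {F1, F2} ships for at least 230.
Total demand is 28 and no other set of sites has combined capacity ≥ 28, so {F1, F2} is the only feasible choice of open sites. Minimum: 545.

545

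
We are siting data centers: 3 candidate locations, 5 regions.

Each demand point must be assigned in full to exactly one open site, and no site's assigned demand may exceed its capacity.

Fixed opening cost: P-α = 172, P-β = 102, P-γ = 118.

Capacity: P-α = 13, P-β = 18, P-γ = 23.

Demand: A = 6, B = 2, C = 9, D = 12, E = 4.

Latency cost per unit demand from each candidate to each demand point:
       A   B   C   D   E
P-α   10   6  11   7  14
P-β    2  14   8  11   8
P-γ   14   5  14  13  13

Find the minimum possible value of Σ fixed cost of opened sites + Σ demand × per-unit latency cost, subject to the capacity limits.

522

Open {P-β, P-γ}; cheapest assignment that respects the capacities:
  P-β (cap 18, load 15): A, C — cost 6×2 + 9×8 = 84
  P-γ (cap 23, load 18): B, D, E — cost 2×5 + 12×13 + 4×13 = 218
  Shipping 302, fixed 220 → total 522.
  Any other capacity-feasible assignment to {P-β, P-γ} ships for at least 302.
Compare {P-α, P-β, P-γ}: its best feasible assignment gives total 622.
Compare {P-α, P-γ}: its best feasible assignment gives total 646.
Every other set of open sites that can feasibly serve all demand totals ≥ 622 even under its best assignment. Minimum: 522.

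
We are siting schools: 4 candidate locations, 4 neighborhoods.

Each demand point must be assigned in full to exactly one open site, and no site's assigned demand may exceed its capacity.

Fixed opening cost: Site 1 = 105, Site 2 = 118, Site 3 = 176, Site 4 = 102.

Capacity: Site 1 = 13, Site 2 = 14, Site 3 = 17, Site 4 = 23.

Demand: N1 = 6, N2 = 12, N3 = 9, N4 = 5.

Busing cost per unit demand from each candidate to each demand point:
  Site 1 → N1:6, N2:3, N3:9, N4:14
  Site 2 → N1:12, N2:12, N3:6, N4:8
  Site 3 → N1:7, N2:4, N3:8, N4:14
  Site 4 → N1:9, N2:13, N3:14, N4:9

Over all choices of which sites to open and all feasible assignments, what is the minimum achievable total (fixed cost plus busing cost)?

Open {Site 1, Site 4}; cheapest assignment that respects the capacities:
  Site 1 (cap 13, load 12): N2 — cost 12×3 = 36
  Site 4 (cap 23, load 20): N1, N3, N4 — cost 6×9 + 9×14 + 5×9 = 225
  Shipping 261, fixed 207 → total 468.
  Any other capacity-feasible assignment to {Site 1, Site 4} ships for at least 261.
Compare {Site 1, Site 2, Site 4}: its best feasible assignment gives total 509.
Compare {Site 2, Site 4}: its best feasible assignment gives total 524.
Every other set of open sites that can feasibly serve all demand totals ≥ 509 even under its best assignment. Minimum: 468.

468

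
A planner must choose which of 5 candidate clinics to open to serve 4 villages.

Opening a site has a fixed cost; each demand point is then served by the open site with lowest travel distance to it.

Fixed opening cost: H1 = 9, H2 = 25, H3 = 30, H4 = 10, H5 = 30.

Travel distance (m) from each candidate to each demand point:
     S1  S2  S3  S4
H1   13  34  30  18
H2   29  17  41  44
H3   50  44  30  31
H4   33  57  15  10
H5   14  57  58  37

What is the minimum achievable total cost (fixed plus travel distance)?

Open {H1, H4}: assign each demand point to its cheapest open site.
  S1→H1 13, S2→H1 34, S3→H4 15, S4→H4 10
  travel distance 72, fixed 19 → total 91.
Compare {H1, H2, H4}: travel distance 55 + fixed 44 = 99.
Compare {H1}: travel distance 95 + fixed 9 = 104.
Compare {H2, H4}: travel distance 71 + fixed 35 = 106.
All other subsets cost ≥ 99. Minimum total cost: 91.

91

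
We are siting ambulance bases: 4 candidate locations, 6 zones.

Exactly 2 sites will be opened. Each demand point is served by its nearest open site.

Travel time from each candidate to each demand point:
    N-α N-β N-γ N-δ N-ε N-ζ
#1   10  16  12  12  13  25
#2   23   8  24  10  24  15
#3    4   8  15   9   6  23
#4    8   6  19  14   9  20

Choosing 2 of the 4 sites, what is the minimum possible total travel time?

Open {#2, #3}.
  N-α→#3 4, N-β→#2 8, N-γ→#3 15, N-δ→#3 9, N-ε→#3 6, N-ζ→#2 15  ⇒ total 57.
Compare {#3, #4}: total 60.
Compare {#1, #3}: total 62.
No size-2 selection does better; minimum is 57.

57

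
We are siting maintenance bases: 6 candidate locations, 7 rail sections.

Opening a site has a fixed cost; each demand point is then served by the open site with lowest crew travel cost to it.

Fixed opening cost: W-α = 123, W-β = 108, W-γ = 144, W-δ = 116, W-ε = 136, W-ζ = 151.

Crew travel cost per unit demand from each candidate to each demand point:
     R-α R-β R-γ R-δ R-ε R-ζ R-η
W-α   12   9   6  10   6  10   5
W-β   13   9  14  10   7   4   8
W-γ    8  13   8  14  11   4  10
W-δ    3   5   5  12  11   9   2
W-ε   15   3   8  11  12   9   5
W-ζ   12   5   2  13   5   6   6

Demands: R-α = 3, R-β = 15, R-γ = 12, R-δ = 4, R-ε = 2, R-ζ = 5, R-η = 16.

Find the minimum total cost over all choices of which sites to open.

Open {W-δ}: assign each demand point to its cheapest open site.
  R-α→W-δ 3×3=9, R-β→W-δ 15×5=75, R-γ→W-δ 12×5=60, R-δ→W-δ 4×12=48, R-ε→W-δ 2×11=22, R-ζ→W-δ 5×9=45, R-η→W-δ 16×2=32
  crew travel cost 291, fixed 116 → total 407.
Compare {W-ζ}: crew travel cost 323 + fixed 151 = 474.
Compare {W-β, W-δ}: crew travel cost 250 + fixed 224 = 474.
Compare {W-δ, W-ζ}: crew travel cost 228 + fixed 267 = 495.
All other subsets cost ≥ 474. Minimum total cost: 407.

407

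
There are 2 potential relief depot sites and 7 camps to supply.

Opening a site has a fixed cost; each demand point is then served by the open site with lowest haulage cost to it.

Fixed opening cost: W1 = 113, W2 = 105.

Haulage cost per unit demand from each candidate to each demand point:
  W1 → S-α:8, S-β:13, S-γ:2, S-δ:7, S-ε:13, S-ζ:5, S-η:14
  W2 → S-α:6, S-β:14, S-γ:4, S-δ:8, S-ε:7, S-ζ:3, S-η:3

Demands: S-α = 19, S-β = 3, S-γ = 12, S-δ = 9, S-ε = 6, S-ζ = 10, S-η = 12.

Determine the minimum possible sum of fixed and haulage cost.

489

Open {W2}: assign each demand point to its cheapest open site.
  S-α→W2 19×6=114, S-β→W2 3×14=42, S-γ→W2 12×4=48, S-δ→W2 9×8=72, S-ε→W2 6×7=42, S-ζ→W2 10×3=30, S-η→W2 12×3=36
  haulage cost 384, fixed 105 → total 489.
Compare {W1, W2}: haulage cost 348 + fixed 218 = 566.
Compare {W1}: haulage cost 574 + fixed 113 = 687.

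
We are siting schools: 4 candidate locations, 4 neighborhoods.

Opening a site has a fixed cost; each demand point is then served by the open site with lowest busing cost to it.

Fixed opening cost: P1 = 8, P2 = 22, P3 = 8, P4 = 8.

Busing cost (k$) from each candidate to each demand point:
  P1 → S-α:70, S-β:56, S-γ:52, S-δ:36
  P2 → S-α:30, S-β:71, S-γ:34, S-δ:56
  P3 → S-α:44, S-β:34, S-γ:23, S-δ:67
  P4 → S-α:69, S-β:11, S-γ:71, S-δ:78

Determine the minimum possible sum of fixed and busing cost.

Open {P1, P3, P4}: assign each demand point to its cheapest open site.
  S-α→P3 44, S-β→P4 11, S-γ→P3 23, S-δ→P1 36
  busing cost 114, fixed 24 → total 138.
Compare {P1, P2, P3, P4}: busing cost 100 + fixed 46 = 146.
Compare {P1, P2, P4}: busing cost 111 + fixed 38 = 149.
Compare {P1, P3}: busing cost 137 + fixed 16 = 153.
All other subsets cost ≥ 146. Minimum total cost: 138.

138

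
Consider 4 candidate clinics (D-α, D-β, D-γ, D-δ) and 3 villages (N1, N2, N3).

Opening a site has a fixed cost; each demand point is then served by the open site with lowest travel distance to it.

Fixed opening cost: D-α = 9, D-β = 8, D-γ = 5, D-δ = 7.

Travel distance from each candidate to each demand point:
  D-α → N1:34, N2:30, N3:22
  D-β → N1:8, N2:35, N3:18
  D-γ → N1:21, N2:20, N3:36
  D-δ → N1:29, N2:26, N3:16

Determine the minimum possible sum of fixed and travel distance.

Open {D-β, D-γ}: assign each demand point to its cheapest open site.
  N1→D-β 8, N2→D-γ 20, N3→D-β 18
  travel distance 46, fixed 13 → total 59.
Compare {D-β, D-γ, D-δ}: travel distance 44 + fixed 20 = 64.
Compare {D-β, D-δ}: travel distance 50 + fixed 15 = 65.
Compare {D-α, D-β, D-γ}: travel distance 46 + fixed 22 = 68.
All other subsets cost ≥ 64. Minimum total cost: 59.

59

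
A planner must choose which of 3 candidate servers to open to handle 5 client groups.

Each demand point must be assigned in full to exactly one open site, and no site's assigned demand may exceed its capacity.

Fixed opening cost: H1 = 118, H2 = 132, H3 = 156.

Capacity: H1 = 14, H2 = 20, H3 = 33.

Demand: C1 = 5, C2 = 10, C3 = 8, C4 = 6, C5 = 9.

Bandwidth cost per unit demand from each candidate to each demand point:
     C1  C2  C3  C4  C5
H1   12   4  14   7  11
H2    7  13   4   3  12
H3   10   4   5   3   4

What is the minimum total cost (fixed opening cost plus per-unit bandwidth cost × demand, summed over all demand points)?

449

Open {H2, H3}; cheapest assignment that respects the capacities:
  H2 (cap 20, load 19): C1, C3, C4 — cost 5×7 + 8×4 + 6×3 = 85
  H3 (cap 33, load 19): C2, C5 — cost 10×4 + 9×4 = 76
  Shipping 161, fixed 288 → total 449.
  Any other capacity-feasible assignment to {H2, H3} ships for at least 161.
Compare {H1, H3}: its best feasible assignment gives total 458.
Compare {H1, H2, H3}: its best feasible assignment gives total 567.
Every other set of open sites that can feasibly serve all demand totals ≥ 458 even under its best assignment. Minimum: 449.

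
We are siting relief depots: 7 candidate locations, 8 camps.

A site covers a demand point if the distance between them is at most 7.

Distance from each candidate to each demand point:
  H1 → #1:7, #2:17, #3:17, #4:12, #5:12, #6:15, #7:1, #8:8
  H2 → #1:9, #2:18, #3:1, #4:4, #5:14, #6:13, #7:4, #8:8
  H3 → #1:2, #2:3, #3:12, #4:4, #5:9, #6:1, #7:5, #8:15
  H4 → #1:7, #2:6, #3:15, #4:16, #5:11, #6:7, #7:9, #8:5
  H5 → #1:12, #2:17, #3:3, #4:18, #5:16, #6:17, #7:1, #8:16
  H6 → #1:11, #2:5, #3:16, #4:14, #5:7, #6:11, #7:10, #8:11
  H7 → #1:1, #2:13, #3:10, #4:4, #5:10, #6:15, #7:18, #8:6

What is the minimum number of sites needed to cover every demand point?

Coverage sets (demand points within 7 of each site):
  H1: {#1, #7}
  H2: {#3, #4, #7}
  H3: {#1, #2, #4, #6, #7}
  H4: {#1, #2, #6, #8}
  H5: {#3, #7}
  H6: {#2, #5}
  H7: {#1, #4, #8}
No 2 sites suffice: every size-2 union leaves at least one demand point uncovered.
But {H2, H4, H6} covers everything, so the minimum is 3.

3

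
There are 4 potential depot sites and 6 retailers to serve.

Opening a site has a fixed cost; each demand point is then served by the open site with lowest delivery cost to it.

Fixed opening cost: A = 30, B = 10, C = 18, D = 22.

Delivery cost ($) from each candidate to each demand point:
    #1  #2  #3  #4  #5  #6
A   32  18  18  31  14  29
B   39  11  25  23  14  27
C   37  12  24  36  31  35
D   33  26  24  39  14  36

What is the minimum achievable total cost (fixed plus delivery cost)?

Open {B}: assign each demand point to its cheapest open site.
  #1→B 39, #2→B 11, #3→B 25, #4→B 23, #5→B 14, #6→B 27
  delivery cost 139, fixed 10 → total 149.
Compare {B, C}: delivery cost 136 + fixed 28 = 164.
Compare {B, D}: delivery cost 132 + fixed 32 = 164.
Compare {A, B}: delivery cost 125 + fixed 40 = 165.
All other subsets cost ≥ 164. Minimum total cost: 149.

149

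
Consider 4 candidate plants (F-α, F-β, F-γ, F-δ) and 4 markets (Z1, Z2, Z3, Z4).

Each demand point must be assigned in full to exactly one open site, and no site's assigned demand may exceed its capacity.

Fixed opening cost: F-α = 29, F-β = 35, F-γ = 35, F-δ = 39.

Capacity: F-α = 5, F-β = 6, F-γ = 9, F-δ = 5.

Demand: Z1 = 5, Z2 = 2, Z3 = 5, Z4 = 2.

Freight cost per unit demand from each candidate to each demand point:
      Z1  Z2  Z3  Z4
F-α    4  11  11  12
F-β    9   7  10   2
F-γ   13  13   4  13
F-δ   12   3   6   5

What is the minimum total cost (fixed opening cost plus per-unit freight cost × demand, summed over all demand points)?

Open {F-α, F-γ}; cheapest assignment that respects the capacities:
  F-α (cap 5, load 5): Z1 — cost 5×4 = 20
  F-γ (cap 9, load 9): Z2, Z3, Z4 — cost 2×13 + 5×4 + 2×13 = 72
  Shipping 92, fixed 64 → total 156.
  Any other capacity-feasible assignment to {F-α, F-γ} ships for at least 92.
Compare {F-α, F-β, F-γ}: its best feasible assignment gives total 157.
Compare {F-α, F-γ, F-δ}: its best feasible assignment gives total 159.
Every other set of open sites that can feasibly serve all demand totals ≥ 157 even under its best assignment. Minimum: 156.

156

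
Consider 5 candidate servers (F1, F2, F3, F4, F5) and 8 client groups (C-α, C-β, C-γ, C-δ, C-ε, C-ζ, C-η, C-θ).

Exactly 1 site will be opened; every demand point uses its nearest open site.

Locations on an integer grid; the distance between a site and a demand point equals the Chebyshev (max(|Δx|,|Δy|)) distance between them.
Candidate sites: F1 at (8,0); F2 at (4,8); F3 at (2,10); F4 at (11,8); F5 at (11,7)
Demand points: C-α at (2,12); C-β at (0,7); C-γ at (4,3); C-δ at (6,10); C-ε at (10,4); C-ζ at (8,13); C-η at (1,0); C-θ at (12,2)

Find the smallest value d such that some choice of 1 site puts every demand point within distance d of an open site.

8

Open {F2}.
  Farthest demand point is C-η at distance 8 (to F2); all others are ≤ 8.
With {F3} the worst case is 10.
With {F4} the worst case is 11.
No size-1 selection achieves below 8.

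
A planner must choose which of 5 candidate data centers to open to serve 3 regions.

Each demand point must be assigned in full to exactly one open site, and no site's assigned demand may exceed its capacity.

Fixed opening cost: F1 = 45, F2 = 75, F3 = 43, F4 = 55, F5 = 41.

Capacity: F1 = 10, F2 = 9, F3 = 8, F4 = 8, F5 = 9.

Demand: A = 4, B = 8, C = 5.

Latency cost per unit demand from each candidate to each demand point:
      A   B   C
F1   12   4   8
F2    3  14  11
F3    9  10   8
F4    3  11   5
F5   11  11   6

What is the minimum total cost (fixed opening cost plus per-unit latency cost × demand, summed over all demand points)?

192

Open {F1, F5}; cheapest assignment that respects the capacities:
  F1 (cap 10, load 8): B — cost 8×4 = 32
  F5 (cap 9, load 9): A, C — cost 4×11 + 5×6 = 74
  Shipping 106, fixed 86 → total 192.
  Any other capacity-feasible assignment to {F1, F5} ships for at least 106.
Compare {F1, F4, F5}: its best feasible assignment gives total 215.
Compare {F1, F2}: its best feasible assignment gives total 219.
Every other set of open sites that can feasibly serve all demand totals ≥ 215 even under its best assignment. Minimum: 192.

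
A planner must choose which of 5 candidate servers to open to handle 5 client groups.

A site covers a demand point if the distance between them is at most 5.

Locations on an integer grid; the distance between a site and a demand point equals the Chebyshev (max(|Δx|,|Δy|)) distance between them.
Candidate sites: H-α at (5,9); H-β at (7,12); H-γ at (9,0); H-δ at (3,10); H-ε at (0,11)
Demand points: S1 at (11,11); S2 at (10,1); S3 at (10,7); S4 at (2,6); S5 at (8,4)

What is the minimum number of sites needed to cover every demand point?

Coverage sets (demand points within 5 of each site):
  H-α: {S3, S4, S5}
  H-β: {S1, S3}
  H-γ: {S2, S5}
  H-δ: {S4}
  H-ε: {S4}
No 2 sites suffice: every size-2 union leaves at least one demand point uncovered.
But {H-α, H-β, H-γ} covers everything, so the minimum is 3.

3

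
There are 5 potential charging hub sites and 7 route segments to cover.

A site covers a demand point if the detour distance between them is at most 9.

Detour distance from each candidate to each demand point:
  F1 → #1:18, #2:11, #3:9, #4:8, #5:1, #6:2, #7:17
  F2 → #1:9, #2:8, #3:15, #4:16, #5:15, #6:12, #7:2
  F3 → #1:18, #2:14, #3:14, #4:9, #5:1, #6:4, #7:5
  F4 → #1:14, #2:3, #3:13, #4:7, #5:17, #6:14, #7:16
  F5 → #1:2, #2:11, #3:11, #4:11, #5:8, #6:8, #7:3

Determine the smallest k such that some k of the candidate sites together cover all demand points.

2

Coverage sets (demand points within 9 of each site):
  F1: {#3, #4, #5, #6}
  F2: {#1, #2, #7}
  F3: {#4, #5, #6, #7}
  F4: {#2, #4}
  F5: {#1, #5, #6, #7}
No single site covers all 7 demand points.
But {F1, F2} covers everything, so the minimum is 2.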